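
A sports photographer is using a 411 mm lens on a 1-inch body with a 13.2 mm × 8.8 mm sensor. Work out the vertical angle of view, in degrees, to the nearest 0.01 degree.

Angle of view α = 2·arctan(h/2f) with h = 8.8 mm and f = 411 mm.
h/2f = 0.01071; arctan(0.01071) ≈ 0.6134°, so α ≈ 1.2267°.

1.23°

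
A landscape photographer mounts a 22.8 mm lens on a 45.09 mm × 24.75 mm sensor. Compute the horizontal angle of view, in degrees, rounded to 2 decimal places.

Angle of view α = 2·arctan(w/2f) with w = 45.09 mm and f = 22.8 mm.
w/2f = 0.98882; arctan(0.98882) ≈ 44.6778°, so α ≈ 89.3556°.

89.36°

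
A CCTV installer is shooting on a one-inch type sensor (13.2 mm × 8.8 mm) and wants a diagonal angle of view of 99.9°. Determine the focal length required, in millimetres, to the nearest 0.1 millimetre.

6.7 mm

Sensor diagonal = √(13.2² + 8.8²) = √251.6800 ≈ 15.8644 mm.
From α = 2·arctan(d/2f) we get f = d / (2·tan(α/2)).
With d = 15.8644 mm and α/2 = 49.95°, tan(α/2) ≈ 1.18964, so f ≈ 15.8644 / 2.37929 ≈ 6.6677 mm.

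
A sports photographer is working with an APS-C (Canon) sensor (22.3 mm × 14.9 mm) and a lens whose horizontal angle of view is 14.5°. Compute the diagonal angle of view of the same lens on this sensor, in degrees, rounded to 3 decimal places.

17.398°

From the horizontal AOV: f = 22.3 / (2·tan(7.25°)) = 22.3 / 0.25443 ≈ 87.6462 mm.
Sensor diagonal = √(22.3² + 14.9²) = √719.3000 ≈ 26.8198 mm.
Diagonal AOV = 2·arctan(26.8198 / (2 × 87.6462)) = 2·arctan(0.15300) ≈ 17.3976°.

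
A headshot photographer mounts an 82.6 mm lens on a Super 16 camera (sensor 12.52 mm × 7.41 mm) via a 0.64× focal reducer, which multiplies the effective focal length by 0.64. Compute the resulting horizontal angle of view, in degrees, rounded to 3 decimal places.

13.507°

Effective focal length f = 82.6 × 0.64 = 52.864 mm.
α = 2·arctan(12.52 / (2 × 52.864)) = 2·arctan(0.11842) ≈ 13.5067°.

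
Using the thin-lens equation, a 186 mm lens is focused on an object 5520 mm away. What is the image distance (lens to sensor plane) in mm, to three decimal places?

192.486 mm

1/dᵢ = 1/f − 1/dₒ = 1/186 − 1/5520 = 0.0051952 mm⁻¹.
dᵢ = 1/0.0051952 ≈ 192.4859 mm.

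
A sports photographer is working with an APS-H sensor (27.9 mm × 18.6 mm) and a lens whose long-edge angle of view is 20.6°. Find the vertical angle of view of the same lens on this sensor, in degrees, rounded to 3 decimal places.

13.816°

From the long-edge AOV: f = 27.9 / (2·tan(10.3°)) = 27.9 / 0.36346 ≈ 76.7619 mm.
Vertical AOV = 2·arctan(18.6 / (2 × 76.7619)) = 2·arctan(0.12115) ≈ 13.8159°.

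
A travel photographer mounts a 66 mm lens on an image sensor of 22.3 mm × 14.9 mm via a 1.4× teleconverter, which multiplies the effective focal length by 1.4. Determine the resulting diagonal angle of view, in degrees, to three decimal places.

Effective focal length f = 66 × 1.4 = 92.4 mm.
Sensor diagonal = √(22.3² + 14.9²) = √719.3000 ≈ 26.8198 mm.
α = 2·arctan(26.820 / (2 × 92.4)) = 2·arctan(0.14513) ≈ 16.5152°.

16.515°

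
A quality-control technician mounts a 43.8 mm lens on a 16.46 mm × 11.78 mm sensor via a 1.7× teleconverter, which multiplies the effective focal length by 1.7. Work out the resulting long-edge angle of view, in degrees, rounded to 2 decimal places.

12.61°

Effective focal length f = 43.8 × 1.7 = 74.46 mm.
α = 2·arctan(16.46 / (2 × 74.46)) = 2·arctan(0.11053) ≈ 12.6145°.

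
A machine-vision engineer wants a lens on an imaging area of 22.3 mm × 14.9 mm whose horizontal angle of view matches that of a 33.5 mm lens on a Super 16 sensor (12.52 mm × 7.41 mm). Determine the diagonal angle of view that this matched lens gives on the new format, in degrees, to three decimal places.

Equal horizontal AOV ⇒ f₂ = f₁ · 22.3/12.52 = 33.5 × 1.78115 ≈ 59.6685 mm.
Sensor diagonal = √(22.3² + 14.9²) = √719.3000 ≈ 26.8198 mm.
Diagonal AOV on the new format = 2·arctan(26.8198 / (2 × 59.6685)) = 2·arctan(0.22474) ≈ 25.3324°.

25.332°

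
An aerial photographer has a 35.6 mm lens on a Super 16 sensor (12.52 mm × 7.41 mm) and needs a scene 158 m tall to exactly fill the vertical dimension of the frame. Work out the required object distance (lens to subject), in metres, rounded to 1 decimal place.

W: 158 m = 158000 mm.
Magnification m = h/W = dᵢ/dₒ; combined with 1/f = 1/dₒ + 1/dᵢ this gives dₒ = f·(1 + W/h).
dₒ = 35.6 mm × (1 + 158000/7.41) = 35.6 × 21323.5371 ≈ 759117.921 mm = 759.118 m.

759.1 m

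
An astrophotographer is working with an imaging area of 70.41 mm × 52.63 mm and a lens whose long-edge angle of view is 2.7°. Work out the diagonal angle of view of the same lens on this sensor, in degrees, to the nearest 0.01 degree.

3.37°

From the long-edge AOV: f = 70.41 / (2·tan(1.35°)) = 70.41 / 0.04713 ≈ 1493.8701 mm.
Sensor diagonal = √(70.41² + 52.63²) = √7727.4850 ≈ 87.9061 mm.
Diagonal AOV = 2·arctan(87.9061 / (2 × 1493.8701)) = 2·arctan(0.02942) ≈ 3.3706°.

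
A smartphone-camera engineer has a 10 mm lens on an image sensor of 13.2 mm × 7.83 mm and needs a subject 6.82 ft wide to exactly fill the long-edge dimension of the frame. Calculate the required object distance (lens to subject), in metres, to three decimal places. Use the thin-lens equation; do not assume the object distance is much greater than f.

1.585 m

W: 6.82 ft × 304.8 mm/ft = 2078.74 mm.
Magnification m = w/W = dᵢ/dₒ; combined with 1/f = 1/dₒ + 1/dᵢ this gives dₒ = f·(1 + W/w).
dₒ = 10 mm × (1 + 2078.74/13.2) = 10 × 158.4800 ≈ 1584.800 mm = 1.5848 m.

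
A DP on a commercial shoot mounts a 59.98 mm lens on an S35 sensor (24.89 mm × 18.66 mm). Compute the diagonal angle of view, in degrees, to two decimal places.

29.08°

Sensor diagonal = √(24.89² + 18.66²) = √967.7077 ≈ 31.1080 mm.
Angle of view α = 2·arctan(d/2f) with d = 31.1080 mm and f = 59.98 mm.
d/2f = 0.25932; arctan(0.25932) ≈ 14.5377°, so α ≈ 29.0754°.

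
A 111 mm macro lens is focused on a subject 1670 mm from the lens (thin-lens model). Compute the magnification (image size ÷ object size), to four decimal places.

0.0712×

Thin lens: 1/f = 1/dₒ + 1/dᵢ → 1/dᵢ = 1/111 − 1/1670 = 0.0084102 mm⁻¹, so dᵢ ≈ 118.9031 mm.
Magnification m = dᵢ/dₒ = 118.9031/1670 ≈ 0.07120.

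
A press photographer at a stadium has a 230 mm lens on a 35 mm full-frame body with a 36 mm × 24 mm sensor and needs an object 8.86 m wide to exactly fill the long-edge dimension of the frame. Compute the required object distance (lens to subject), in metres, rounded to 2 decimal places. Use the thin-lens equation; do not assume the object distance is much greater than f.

56.84 m

W: 8.86 m = 8860 mm.
Magnification m = w/W = dᵢ/dₒ; combined with 1/f = 1/dₒ + 1/dᵢ this gives dₒ = f·(1 + W/w).
dₒ = 230 mm × (1 + 8860/36) = 230 × 247.1111 ≈ 56835.556 mm = 56.8356 m.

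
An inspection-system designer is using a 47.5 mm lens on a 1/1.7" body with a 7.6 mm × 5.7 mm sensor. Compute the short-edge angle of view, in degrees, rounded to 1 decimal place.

Angle of view α = 2·arctan(h/2f) with h = 5.7 mm and f = 47.5 mm.
h/2f = 0.06000; arctan(0.06000) ≈ 3.4336°, so α ≈ 6.8673°.

6.9°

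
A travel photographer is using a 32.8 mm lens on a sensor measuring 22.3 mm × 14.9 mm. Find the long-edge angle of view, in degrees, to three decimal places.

Angle of view α = 2·arctan(w/2f) with w = 22.3 mm and f = 32.8 mm.
w/2f = 0.33994; arctan(0.33994) ≈ 18.7749°, so α ≈ 37.5498°.

37.550°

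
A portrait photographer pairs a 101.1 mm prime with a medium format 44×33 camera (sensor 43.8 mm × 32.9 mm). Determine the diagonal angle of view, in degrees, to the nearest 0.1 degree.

Sensor diagonal = √(43.8² + 32.9²) = √3000.8500 ≈ 54.7800 mm.
Angle of view α = 2·arctan(d/2f) with d = 54.7800 mm and f = 101.1 mm.
d/2f = 0.27092; arctan(0.27092) ≈ 15.1587°, so α ≈ 30.3174°.

30.3°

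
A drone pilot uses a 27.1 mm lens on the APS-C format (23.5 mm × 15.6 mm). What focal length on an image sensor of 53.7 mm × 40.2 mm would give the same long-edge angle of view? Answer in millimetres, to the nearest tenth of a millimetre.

Equal angle of view means equal width/f ratio, so f₂ = f₁ · (width₂/width₁) = 27.1 × 53.7/23.5.
f₂ = 27.1 × 2.28511 ≈ 61.926 mm.

61.9 mm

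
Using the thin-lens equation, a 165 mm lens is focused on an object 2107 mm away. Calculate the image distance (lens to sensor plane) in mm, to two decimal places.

1/dᵢ = 1/f − 1/dₒ = 1/165 − 1/2107 = 0.0055860 mm⁻¹.
dᵢ = 1/0.0055860 ≈ 179.0191 mm.

179.02 mm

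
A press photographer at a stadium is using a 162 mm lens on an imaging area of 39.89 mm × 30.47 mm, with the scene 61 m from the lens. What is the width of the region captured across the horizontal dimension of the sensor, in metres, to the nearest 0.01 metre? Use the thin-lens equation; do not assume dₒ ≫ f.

14.98 m

dₒ: 61 m = 61000 mm.
Similar triangles through the lens centre give W/dₒ = w/dᵢ; with 1/f = 1/dₒ + 1/dᵢ this gives W = w·(dₒ − f)/f.
W = 39.89 mm × (61000 − 162) / 162 = 39.89 × 375.5432 ≈ 14980.419 mm = 14.9804 m.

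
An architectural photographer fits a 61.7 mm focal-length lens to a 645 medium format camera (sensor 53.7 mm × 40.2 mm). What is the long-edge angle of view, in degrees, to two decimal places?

Angle of view α = 2·arctan(w/2f) with w = 53.7 mm and f = 61.7 mm.
w/2f = 0.43517; arctan(0.43517) ≈ 23.5172°, so α ≈ 47.0345°.

47.03°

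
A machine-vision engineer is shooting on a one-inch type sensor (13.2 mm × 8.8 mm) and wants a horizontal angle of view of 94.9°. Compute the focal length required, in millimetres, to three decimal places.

From α = 2·arctan(w/2f) we get f = w / (2·tan(α/2)).
With w = 13.2 mm and α/2 = 47.45°, tan(α/2) ≈ 1.08940, so f ≈ 13.2 / 2.17880 ≈ 6.0584 mm.

6.058 mm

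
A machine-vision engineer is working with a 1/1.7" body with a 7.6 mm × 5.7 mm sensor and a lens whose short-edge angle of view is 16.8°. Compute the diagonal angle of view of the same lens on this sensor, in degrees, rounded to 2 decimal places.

27.65°

From the short-edge AOV: f = 5.7 / (2·tan(8.4°)) = 5.7 / 0.29533 ≈ 19.3002 mm.
Sensor diagonal = √(7.6² + 5.7²) = √90.2500 ≈ 9.5000 mm.
Diagonal AOV = 2·arctan(9.5000 / (2 × 19.3002)) = 2·arctan(0.24611) ≈ 27.6528°.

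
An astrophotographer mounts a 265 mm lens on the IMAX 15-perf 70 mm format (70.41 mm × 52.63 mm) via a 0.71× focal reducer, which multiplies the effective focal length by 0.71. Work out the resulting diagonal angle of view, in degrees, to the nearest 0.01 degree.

26.30°

Effective focal length f = 265 × 0.71 = 188.15 mm.
Sensor diagonal = √(70.41² + 52.63²) = √7727.4850 ≈ 87.9061 mm.
α = 2·arctan(87.906 / (2 × 188.15)) = 2·arctan(0.23361) ≈ 26.2977°.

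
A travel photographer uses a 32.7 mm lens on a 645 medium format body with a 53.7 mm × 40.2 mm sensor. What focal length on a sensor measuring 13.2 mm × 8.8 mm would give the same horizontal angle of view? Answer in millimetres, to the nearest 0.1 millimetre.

8.0 mm

Equal angle of view means equal width/f ratio, so f₂ = f₁ · (width₂/width₁) = 32.7 × 13.2/53.7.
f₂ = 32.7 × 0.24581 ≈ 8.038 mm.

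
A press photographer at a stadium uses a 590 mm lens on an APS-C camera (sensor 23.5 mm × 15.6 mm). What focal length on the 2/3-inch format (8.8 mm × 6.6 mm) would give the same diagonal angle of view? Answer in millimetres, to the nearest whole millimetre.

Sensor diagonal = √(23.5² + 15.6²) = √795.6100 ≈ 28.2066 mm.
Sensor diagonal = √(8.8² + 6.6²) = √121.0000 ≈ 11.0000 mm.
Equal angle of view means equal diagonal/f ratio, so f₂ = f₁ · (diagonal₂/diagonal₁) = 590 × 11.0000/28.2066.
f₂ = 590 × 0.38998 ≈ 230.088 mm.

230 mm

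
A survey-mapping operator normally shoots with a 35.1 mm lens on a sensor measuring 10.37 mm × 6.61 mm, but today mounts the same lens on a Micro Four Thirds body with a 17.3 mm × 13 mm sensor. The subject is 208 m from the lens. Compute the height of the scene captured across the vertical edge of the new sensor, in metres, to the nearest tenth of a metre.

The focal length stays 35.1 mm; the relevant sensor dimension is now h = 13 mm. Object distance dₒ = 208 m = 208000 mm.
Thin-lens field height W = h·(dₒ − f)/f = 13 × (208000 − 35.1)/35.1 ≈ 77024.037 mm = 77.024 m.

77.0 m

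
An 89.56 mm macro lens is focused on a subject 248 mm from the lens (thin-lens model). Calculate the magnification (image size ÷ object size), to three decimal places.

0.565×

Thin lens: 1/f = 1/dₒ + 1/dᵢ → 1/dᵢ = 1/89.56 − 1/248 = 0.0071334 mm⁻¹, so dᵢ ≈ 140.1848 mm.
Magnification m = dᵢ/dₒ = 140.1848/248 ≈ 0.56526.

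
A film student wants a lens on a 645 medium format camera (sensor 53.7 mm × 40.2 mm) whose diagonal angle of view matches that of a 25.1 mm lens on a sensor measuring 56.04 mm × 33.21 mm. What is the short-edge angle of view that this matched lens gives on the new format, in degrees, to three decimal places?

Sensor diagonal = √(56.04² + 33.21²) = √4243.3857 ≈ 65.1413 mm.
Sensor diagonal = √(53.7² + 40.2²) = √4499.7300 ≈ 67.0800 mm.
Equal diagonal AOV ⇒ f₂ = f₁ · 67.0800/65.1413 = 25.1 × 1.02976 ≈ 25.8470 mm.
Short-edge AOV on the new format = 2·arctan(40.2 / (2 × 25.8470)) = 2·arctan(0.77765) ≈ 75.7410°.

75.741°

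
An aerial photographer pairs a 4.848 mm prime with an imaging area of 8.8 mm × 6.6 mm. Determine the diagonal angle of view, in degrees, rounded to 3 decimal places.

Sensor diagonal = √(8.8² + 6.6²) = √121.0000 ≈ 11.0000 mm.
Angle of view α = 2·arctan(d/2f) with d = 11.0000 mm and f = 4.848 mm.
d/2f = 1.13449; arctan(1.13449) ≈ 48.6053°, so α ≈ 97.2106°.

97.211°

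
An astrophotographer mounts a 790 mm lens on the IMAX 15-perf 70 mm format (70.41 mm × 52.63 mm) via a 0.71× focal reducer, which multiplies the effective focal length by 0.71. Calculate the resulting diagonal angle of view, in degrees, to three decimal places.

8.961°

Effective focal length f = 790 × 0.71 = 560.9 mm.
Sensor diagonal = √(70.41² + 52.63²) = √7727.4850 ≈ 87.9061 mm.
α = 2·arctan(87.906 / (2 × 560.9)) = 2·arctan(0.07836) ≈ 8.9613°.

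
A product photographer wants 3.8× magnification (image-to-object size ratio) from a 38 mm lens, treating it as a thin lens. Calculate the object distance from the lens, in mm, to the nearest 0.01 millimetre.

With m = dᵢ/dₒ and 1/f = 1/dₒ + 1/dᵢ, substituting dᵢ = m·dₒ gives 1/f = (1 + 1/m)/dₒ, hence dₒ = f·(1 + 1/m).
dₒ = 38 × (1 + 1/3.8) = 38 × 1.26316 ≈ 48.000 mm.

48.00 mm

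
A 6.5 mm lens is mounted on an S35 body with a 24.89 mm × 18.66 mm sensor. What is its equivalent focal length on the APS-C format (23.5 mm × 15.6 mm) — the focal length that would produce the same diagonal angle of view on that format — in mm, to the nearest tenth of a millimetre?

Sensor diagonal = √(24.89² + 18.66²) = √967.7077 ≈ 31.1080 mm.
Sensor diagonal = √(23.5² + 15.6²) = √795.6100 ≈ 28.2066 mm.
Equal angle of view means equal diagonal/f ratio, so f₂ = f₁ · (diagonal₂/diagonal₁) = 6.5 × 28.2066/31.1080.
f₂ = 6.5 × 0.90673 ≈ 5.894 mm.

5.9 mm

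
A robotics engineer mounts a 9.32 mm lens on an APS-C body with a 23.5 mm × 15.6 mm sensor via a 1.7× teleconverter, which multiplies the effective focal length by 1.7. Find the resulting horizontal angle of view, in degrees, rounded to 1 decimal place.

73.1°

Effective focal length f = 9.32 × 1.7 = 15.844 mm.
α = 2·arctan(23.5 / (2 × 15.844)) = 2·arctan(0.74161) ≈ 73.1217°.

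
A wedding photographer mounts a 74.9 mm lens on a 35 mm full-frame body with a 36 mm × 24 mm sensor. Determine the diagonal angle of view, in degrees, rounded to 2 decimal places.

32.22°

Sensor diagonal = √(36² + 24²) = √1872.0000 ≈ 43.2666 mm.
Angle of view α = 2·arctan(d/2f) with d = 43.2666 mm and f = 74.9 mm.
d/2f = 0.28883; arctan(0.28883) ≈ 16.1103°, so α ≈ 32.2205°.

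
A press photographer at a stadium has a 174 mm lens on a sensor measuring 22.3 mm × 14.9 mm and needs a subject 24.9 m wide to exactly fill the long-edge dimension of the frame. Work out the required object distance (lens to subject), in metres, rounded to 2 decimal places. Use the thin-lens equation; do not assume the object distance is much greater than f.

W: 24.9 m = 24900 mm.
Magnification m = w/W = dᵢ/dₒ; combined with 1/f = 1/dₒ + 1/dᵢ this gives dₒ = f·(1 + W/w).
dₒ = 174 mm × (1 + 24900/22.3) = 174 × 1117.5919 ≈ 194460.996 mm = 194.461 m.

194.46 m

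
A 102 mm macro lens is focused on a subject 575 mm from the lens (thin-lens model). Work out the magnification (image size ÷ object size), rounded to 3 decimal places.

Thin lens: 1/f = 1/dₒ + 1/dᵢ → 1/dᵢ = 1/102 − 1/575 = 0.0080648 mm⁻¹, so dᵢ ≈ 123.9958 mm.
Magnification m = dᵢ/dₒ = 123.9958/575 ≈ 0.21564.

0.216×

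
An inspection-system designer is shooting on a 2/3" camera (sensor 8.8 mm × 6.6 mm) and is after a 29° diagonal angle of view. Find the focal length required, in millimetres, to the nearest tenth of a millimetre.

21.3 mm

Sensor diagonal = √(8.8² + 6.6²) = √121.0000 ≈ 11.0000 mm.
From α = 2·arctan(d/2f) we get f = d / (2·tan(α/2)).
With d = 11.0000 mm and α/2 = 14.5°, tan(α/2) ≈ 0.25862, so f ≈ 11.0000 / 0.51724 ≈ 21.2669 mm.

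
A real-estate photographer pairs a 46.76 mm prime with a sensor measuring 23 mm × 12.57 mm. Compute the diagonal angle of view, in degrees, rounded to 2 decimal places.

Sensor diagonal = √(23² + 12.57²) = √687.0049 ≈ 26.2108 mm.
Angle of view α = 2·arctan(d/2f) with d = 26.2108 mm and f = 46.76 mm.
d/2f = 0.28027; arctan(0.28027) ≈ 15.6565°, so α ≈ 31.3131°.

31.31°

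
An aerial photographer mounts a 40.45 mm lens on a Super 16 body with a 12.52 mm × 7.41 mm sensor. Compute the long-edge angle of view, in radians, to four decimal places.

0.3071 rad

Angle of view α = 2·arctan(w/2f) with w = 12.52 mm and f = 40.45 mm.
w/2f = 0.15476; arctan(0.15476) ≈ 0.1535 rad, so α ≈ 0.3071 rad.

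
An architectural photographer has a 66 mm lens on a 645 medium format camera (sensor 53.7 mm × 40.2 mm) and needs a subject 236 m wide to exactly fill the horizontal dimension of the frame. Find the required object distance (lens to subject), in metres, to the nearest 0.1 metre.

290.1 m

W: 236 m = 236000 mm.
Magnification m = w/W = dᵢ/dₒ; combined with 1/f = 1/dₒ + 1/dᵢ this gives dₒ = f·(1 + W/w).
dₒ = 66 mm × (1 + 236000/53.7) = 66 × 4395.7858 ≈ 290121.866 mm = 290.122 m.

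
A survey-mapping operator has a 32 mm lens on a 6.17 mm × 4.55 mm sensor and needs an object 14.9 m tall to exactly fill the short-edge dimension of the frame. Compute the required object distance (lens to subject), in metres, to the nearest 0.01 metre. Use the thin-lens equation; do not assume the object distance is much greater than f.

104.82 m

W: 14.9 m = 14900 mm.
Magnification m = h/W = dᵢ/dₒ; combined with 1/f = 1/dₒ + 1/dᵢ this gives dₒ = f·(1 + W/h).
dₒ = 32 mm × (1 + 14900/4.55) = 32 × 3275.7253 ≈ 104823.209 mm = 104.823 m.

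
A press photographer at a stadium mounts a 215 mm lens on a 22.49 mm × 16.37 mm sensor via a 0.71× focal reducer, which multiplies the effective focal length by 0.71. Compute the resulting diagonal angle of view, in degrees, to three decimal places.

Effective focal length f = 215 × 0.71 = 152.65 mm.
Sensor diagonal = √(22.49² + 16.37²) = √773.7770 ≈ 27.8168 mm.
α = 2·arctan(27.817 / (2 × 152.65)) = 2·arctan(0.09111) ≈ 10.4121°.

10.412°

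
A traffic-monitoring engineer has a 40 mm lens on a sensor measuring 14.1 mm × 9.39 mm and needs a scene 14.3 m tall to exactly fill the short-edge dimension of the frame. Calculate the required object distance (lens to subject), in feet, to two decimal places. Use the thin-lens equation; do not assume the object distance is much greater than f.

199.99 ft

W: 14.3 m = 14300 mm.
Magnification m = h/W = dᵢ/dₒ; combined with 1/f = 1/dₒ + 1/dᵢ this gives dₒ = f·(1 + W/h).
dₒ = 40 mm × (1 + 14300/9.39) = 40 × 1523.8967 ≈ 60955.868 mm = 60955.868/304.8 ft = 199.986 ft.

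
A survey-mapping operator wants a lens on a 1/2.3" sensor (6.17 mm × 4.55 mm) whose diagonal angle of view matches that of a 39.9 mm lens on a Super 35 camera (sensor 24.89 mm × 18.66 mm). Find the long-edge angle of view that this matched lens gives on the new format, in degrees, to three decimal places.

Sensor diagonal = √(24.89² + 18.66²) = √967.7077 ≈ 31.1080 mm.
Sensor diagonal = √(6.17² + 4.55²) = √58.7714 ≈ 7.6663 mm.
Equal diagonal AOV ⇒ f₂ = f₁ · 7.6663/31.1080 = 39.9 × 0.24644 ≈ 9.8329 mm.
Long-edge AOV on the new format = 2·arctan(6.17 / (2 × 9.8329)) = 2·arctan(0.31374) ≈ 34.8376°.

34.838°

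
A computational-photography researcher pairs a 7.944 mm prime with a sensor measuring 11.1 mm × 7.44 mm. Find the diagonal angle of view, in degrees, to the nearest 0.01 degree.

Sensor diagonal = √(11.1² + 7.44²) = √178.5636 ≈ 13.3628 mm.
Angle of view α = 2·arctan(d/2f) with d = 13.3628 mm and f = 7.944 mm.
d/2f = 0.84106; arctan(0.84106) ≈ 40.0659°, so α ≈ 80.1317°.

80.13°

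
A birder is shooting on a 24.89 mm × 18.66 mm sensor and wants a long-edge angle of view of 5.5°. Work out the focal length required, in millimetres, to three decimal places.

From α = 2·arctan(w/2f) we get f = w / (2·tan(α/2)).
With w = 24.89 mm and α/2 = 2.75°, tan(α/2) ≈ 0.04803, so f ≈ 24.89 / 0.09607 ≈ 259.0903 mm.

259.090 mm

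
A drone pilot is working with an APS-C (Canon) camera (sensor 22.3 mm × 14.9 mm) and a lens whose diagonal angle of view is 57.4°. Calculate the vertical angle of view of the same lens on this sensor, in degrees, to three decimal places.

Sensor diagonal = √(22.3² + 14.9²) = √719.3000 ≈ 26.8198 mm.
From the diagonal AOV: f = 26.8198 / (2·tan(28.7°)) = 26.8198 / 1.09497 ≈ 24.4937 mm.
Vertical AOV = 2·arctan(14.9 / (2 × 24.4937)) = 2·arctan(0.30416) ≈ 33.8354°.

33.835°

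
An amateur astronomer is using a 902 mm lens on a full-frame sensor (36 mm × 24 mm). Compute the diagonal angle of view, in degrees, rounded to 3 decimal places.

Sensor diagonal = √(36² + 24²) = √1872.0000 ≈ 43.2666 mm.
Angle of view α = 2·arctan(d/2f) with d = 43.2666 mm and f = 902 mm.
d/2f = 0.02398; arctan(0.02398) ≈ 1.3739°, so α ≈ 2.7478°.

2.748°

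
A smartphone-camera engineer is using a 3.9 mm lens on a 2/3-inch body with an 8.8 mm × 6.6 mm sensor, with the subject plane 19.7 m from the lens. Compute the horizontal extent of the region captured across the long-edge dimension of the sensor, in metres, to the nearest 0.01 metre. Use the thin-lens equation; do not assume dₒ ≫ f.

44.44 m

dₒ: 19.7 m = 19700 mm.
Similar triangles through the lens centre give W/dₒ = w/dᵢ; with 1/f = 1/dₒ + 1/dᵢ this gives W = w·(dₒ − f)/f.
W = 8.8 mm × (19700 − 3.9) / 3.9 = 8.8 × 5050.2821 ≈ 44442.482 mm = 44.4425 m.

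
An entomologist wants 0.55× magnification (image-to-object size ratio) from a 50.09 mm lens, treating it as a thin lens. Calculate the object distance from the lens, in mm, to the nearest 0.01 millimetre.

With m = dᵢ/dₒ and 1/f = 1/dₒ + 1/dᵢ, substituting dᵢ = m·dₒ gives 1/f = (1 + 1/m)/dₒ, hence dₒ = f·(1 + 1/m).
dₒ = 50.09 × (1 + 1/0.55) = 50.09 × 2.81818 ≈ 141.163 mm.

141.16 mm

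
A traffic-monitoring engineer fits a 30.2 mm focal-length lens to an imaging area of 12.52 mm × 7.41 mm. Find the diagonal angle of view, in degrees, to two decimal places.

Sensor diagonal = √(12.52² + 7.41²) = √211.6585 ≈ 14.5485 mm.
Angle of view α = 2·arctan(d/2f) with d = 14.5485 mm and f = 30.2 mm.
d/2f = 0.24087; arctan(0.24087) ≈ 13.5428°, so α ≈ 27.0856°.

27.09°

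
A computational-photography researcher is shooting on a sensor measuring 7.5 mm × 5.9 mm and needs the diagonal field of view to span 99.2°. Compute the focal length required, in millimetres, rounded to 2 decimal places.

Sensor diagonal = √(7.5² + 5.9²) = √91.0600 ≈ 9.5425 mm.
From α = 2·arctan(d/2f) we get f = d / (2·tan(α/2)).
With d = 9.5425 mm and α/2 = 49.6°, tan(α/2) ≈ 1.17500, so f ≈ 9.5425 / 2.34999 ≈ 4.0607 mm.

4.06 mm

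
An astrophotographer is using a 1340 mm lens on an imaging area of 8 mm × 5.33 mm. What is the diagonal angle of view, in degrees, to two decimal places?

Sensor diagonal = √(8² + 5.33²) = √92.4089 ≈ 9.6130 mm.
Angle of view α = 2·arctan(d/2f) with d = 9.6130 mm and f = 1340 mm.
d/2f = 0.00359; arctan(0.00359) ≈ 0.2055°, so α ≈ 0.4110°.

0.41°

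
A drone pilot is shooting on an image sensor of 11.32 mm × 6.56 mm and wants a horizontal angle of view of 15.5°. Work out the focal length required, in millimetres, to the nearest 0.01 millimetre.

41.59 mm

From α = 2·arctan(w/2f) we get f = w / (2·tan(α/2)).
With w = 11.32 mm and α/2 = 7.75°, tan(α/2) ≈ 0.13609, so f ≈ 11.32 / 0.27219 ≈ 41.5889 mm.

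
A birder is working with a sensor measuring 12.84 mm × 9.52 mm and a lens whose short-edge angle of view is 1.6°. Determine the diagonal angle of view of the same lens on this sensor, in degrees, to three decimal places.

2.686°

From the short-edge AOV: f = 9.52 / (2·tan(0.8°)) = 9.52 / 0.02793 ≈ 340.8877 mm.
Sensor diagonal = √(12.84² + 9.52²) = √255.4960 ≈ 15.9842 mm.
Diagonal AOV = 2·arctan(15.9842 / (2 × 340.8877)) = 2·arctan(0.02345) ≈ 2.6861°.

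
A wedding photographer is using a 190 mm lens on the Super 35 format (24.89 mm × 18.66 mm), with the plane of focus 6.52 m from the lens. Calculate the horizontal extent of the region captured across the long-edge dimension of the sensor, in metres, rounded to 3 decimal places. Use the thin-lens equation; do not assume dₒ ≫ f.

0.829 m

dₒ: 6.52 m = 6520 mm.
Similar triangles through the lens centre give W/dₒ = w/dᵢ; with 1/f = 1/dₒ + 1/dᵢ this gives W = w·(dₒ − f)/f.
W = 24.89 mm × (6520 − 190) / 190 = 24.89 × 33.3158 ≈ 829.230 mm = 0.82923 m.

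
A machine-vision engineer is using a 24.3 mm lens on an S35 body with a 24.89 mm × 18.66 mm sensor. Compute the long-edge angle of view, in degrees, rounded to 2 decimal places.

54.24°

Angle of view α = 2·arctan(w/2f) with w = 24.89 mm and f = 24.3 mm.
w/2f = 0.51214; arctan(0.51214) ≈ 27.1188°, so α ≈ 54.2376°.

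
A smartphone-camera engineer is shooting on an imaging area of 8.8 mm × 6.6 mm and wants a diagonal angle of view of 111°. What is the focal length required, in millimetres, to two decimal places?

3.78 mm

Sensor diagonal = √(8.8² + 6.6²) = √121.0000 ≈ 11.0000 mm.
From α = 2·arctan(d/2f) we get f = d / (2·tan(α/2)).
With d = 11.0000 mm and α/2 = 55.5°, tan(α/2) ≈ 1.45501, so f ≈ 11.0000 / 2.91002 ≈ 3.7800 mm.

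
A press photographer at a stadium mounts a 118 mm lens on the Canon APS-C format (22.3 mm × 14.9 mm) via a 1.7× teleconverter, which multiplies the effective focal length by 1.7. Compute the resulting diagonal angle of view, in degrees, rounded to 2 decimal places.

Effective focal length f = 118 × 1.7 = 200.6 mm.
Sensor diagonal = √(22.3² + 14.9²) = √719.3000 ≈ 26.8198 mm.
α = 2·arctan(26.820 / (2 × 200.6)) = 2·arctan(0.06685) ≈ 7.6489°.

7.65°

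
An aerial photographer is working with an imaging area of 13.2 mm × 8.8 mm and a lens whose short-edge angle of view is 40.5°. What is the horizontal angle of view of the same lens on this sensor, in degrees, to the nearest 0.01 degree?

57.92°

From the short-edge AOV: f = 8.8 / (2·tan(20.25°)) = 8.8 / 0.73784 ≈ 11.9267 mm.
Horizontal AOV = 2·arctan(13.2 / (2 × 11.9267)) = 2·arctan(0.55338) ≈ 57.9185°.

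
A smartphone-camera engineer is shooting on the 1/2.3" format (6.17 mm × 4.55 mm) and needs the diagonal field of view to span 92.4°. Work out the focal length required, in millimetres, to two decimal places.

Sensor diagonal = √(6.17² + 4.55²) = √58.7714 ≈ 7.6663 mm.
From α = 2·arctan(d/2f) we get f = d / (2·tan(α/2)).
With d = 7.6663 mm and α/2 = 46.2°, tan(α/2) ≈ 1.04279, so f ≈ 7.6663 / 2.08558 ≈ 3.6758 mm.

3.68 mm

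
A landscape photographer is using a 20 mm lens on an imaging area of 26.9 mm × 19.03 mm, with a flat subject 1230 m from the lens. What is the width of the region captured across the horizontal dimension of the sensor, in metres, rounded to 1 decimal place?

dₒ: 1230 m = 1.23e+06 mm.
Similar triangles through the lens centre give W/dₒ = w/dᵢ; with 1/f = 1/dₒ + 1/dᵢ this gives W = w·(dₒ − f)/f.
W = 26.9 mm × (1.23e+06 − 20) / 20 = 26.9 × 61499.0000 ≈ 1654323.100 mm = 1654.32 m.

1654.3 m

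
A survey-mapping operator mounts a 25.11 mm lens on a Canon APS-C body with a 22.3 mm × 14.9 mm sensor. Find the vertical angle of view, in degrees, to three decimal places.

33.051°

Angle of view α = 2·arctan(h/2f) with h = 14.9 mm and f = 25.11 mm.
h/2f = 0.29669; arctan(0.29669) ≈ 16.5253°, so α ≈ 33.0507°.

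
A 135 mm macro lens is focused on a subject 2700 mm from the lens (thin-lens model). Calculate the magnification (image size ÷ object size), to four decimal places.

Thin lens: 1/f = 1/dₒ + 1/dᵢ → 1/dᵢ = 1/135 − 1/2700 = 0.0070370 mm⁻¹, so dᵢ ≈ 142.1053 mm.
Magnification m = dᵢ/dₒ = 142.1053/2700 ≈ 0.05263.

0.0526×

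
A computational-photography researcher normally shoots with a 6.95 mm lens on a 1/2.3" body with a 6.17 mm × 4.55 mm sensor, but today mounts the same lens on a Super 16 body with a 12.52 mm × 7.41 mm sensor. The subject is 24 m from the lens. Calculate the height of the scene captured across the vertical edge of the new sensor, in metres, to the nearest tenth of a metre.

The focal length stays 6.95 mm; the relevant sensor dimension is now h = 7.41 mm. Object distance dₒ = 24 m = 24000 mm.
Thin-lens field height W = h·(dₒ − f)/f = 7.41 × (24000 − 6.95)/6.95 ≈ 25581.079 mm = 25.5811 m.

25.6 m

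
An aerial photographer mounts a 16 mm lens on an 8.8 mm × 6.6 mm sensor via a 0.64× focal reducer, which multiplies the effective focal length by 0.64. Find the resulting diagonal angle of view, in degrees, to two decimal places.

56.48°

Effective focal length f = 16 × 0.64 = 10.24 mm.
Sensor diagonal = √(8.8² + 6.6²) = √121.0000 ≈ 11.0000 mm.
α = 2·arctan(11.000 / (2 × 10.24)) = 2·arctan(0.53711) ≈ 56.4813°.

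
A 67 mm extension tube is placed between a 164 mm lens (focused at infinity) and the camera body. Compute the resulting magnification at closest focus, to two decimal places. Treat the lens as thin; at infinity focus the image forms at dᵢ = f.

The tube moves the image plane from f to f + e, so dᵢ = 164 + 67 = 231 mm. Focus is achieved when 1/f = 1/dₒ + 1/dᵢ, giving dₒ = 1/(1/f − 1/(f+e)).
Magnification m = dᵢ/dₒ = (f+e)·(1/f − 1/(f+e)) = e/f = 67/164 ≈ 0.4085.

0.41×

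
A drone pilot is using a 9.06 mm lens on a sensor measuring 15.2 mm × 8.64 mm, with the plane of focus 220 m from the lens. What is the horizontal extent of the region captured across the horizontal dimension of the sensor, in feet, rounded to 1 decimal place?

1210.9 ft

dₒ: 220 m = 220000 mm.
Similar triangles through the lens centre give W/dₒ = w/dᵢ; with 1/f = 1/dₒ + 1/dᵢ this gives W = w·(dₒ − f)/f.
W = 15.2 mm × (220000 − 9.06) / 9.06 = 15.2 × 24281.5607 ≈ 369079.723 mm = 369079.723/304.8 ft = 1210.89 ft.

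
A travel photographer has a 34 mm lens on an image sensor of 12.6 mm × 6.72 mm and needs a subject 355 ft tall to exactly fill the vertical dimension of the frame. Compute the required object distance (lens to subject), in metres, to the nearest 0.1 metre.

547.5 m

W: 355 ft × 304.8 mm/ft = 108204.00 mm.
Magnification m = h/W = dᵢ/dₒ; combined with 1/f = 1/dₒ + 1/dᵢ this gives dₒ = f·(1 + W/h).
dₒ = 34 mm × (1 + 108204/6.72) = 34 × 16102.7852 ≈ 547494.697 mm = 547.495 m.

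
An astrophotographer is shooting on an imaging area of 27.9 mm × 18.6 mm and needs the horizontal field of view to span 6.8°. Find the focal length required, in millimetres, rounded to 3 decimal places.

234.805 mm

From α = 2·arctan(w/2f) we get f = w / (2·tan(α/2)).
With w = 27.9 mm and α/2 = 3.4°, tan(α/2) ≈ 0.05941, so f ≈ 27.9 / 0.11882 ≈ 234.8052 mm.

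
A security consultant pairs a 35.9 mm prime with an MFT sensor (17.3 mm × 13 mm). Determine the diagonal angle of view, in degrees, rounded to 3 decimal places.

Sensor diagonal = √(17.3² + 13²) = √468.2900 ≈ 21.6400 mm.
Angle of view α = 2·arctan(d/2f) with d = 21.6400 mm and f = 35.9 mm.
d/2f = 0.30139; arctan(0.30139) ≈ 16.7724°, so α ≈ 33.5449°.

33.545°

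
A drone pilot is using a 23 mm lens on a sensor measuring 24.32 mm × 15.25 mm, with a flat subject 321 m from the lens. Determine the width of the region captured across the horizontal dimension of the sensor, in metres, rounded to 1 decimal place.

dₒ: 321 m = 321000 mm.
Similar triangles through the lens centre give W/dₒ = w/dᵢ; with 1/f = 1/dₒ + 1/dᵢ this gives W = w·(dₒ − f)/f.
W = 24.32 mm × (321000 − 23) / 23 = 24.32 × 13955.5217 ≈ 339398.289 mm = 339.398 m.

339.4 m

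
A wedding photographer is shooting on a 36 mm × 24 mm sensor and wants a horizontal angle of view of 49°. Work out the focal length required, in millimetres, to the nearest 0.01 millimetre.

39.50 mm

From α = 2·arctan(w/2f) we get f = w / (2·tan(α/2)).
With w = 36 mm and α/2 = 24.5°, tan(α/2) ≈ 0.45573, so f ≈ 36 / 0.91145 ≈ 39.4974 mm.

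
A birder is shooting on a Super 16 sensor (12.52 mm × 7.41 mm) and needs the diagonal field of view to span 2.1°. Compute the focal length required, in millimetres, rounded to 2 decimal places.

Sensor diagonal = √(12.52² + 7.41²) = √211.6585 ≈ 14.5485 mm.
From α = 2·arctan(d/2f) we get f = d / (2·tan(α/2)).
With d = 14.5485 mm and α/2 = 1.05°, tan(α/2) ≈ 0.01833, so f ≈ 14.5485 / 0.03666 ≈ 396.8922 mm.

396.89 mm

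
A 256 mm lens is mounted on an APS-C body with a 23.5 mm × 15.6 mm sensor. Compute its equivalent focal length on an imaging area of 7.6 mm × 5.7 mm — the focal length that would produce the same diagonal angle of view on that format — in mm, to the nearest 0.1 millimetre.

Sensor diagonal = √(23.5² + 15.6²) = √795.6100 ≈ 28.2066 mm.
Sensor diagonal = √(7.6² + 5.7²) = √90.2500 ≈ 9.5000 mm.
Equal angle of view means equal diagonal/f ratio, so f₂ = f₁ · (diagonal₂/diagonal₁) = 256 × 9.5000/28.2066.
f₂ = 256 × 0.33680 ≈ 86.221 mm.

86.2 mm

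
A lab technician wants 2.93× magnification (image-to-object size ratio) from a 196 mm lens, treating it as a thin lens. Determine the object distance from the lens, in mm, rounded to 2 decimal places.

262.89 mm

With m = dᵢ/dₒ and 1/f = 1/dₒ + 1/dᵢ, substituting dᵢ = m·dₒ gives 1/f = (1 + 1/m)/dₒ, hence dₒ = f·(1 + 1/m).
dₒ = 196 × (1 + 1/2.93) = 196 × 1.34130 ≈ 262.894 mm.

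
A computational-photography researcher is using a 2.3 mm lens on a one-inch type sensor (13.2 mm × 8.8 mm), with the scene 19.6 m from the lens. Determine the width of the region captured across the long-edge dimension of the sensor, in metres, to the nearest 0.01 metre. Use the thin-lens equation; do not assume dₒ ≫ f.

112.47 m

dₒ: 19.6 m = 19600 mm.
Similar triangles through the lens centre give W/dₒ = w/dᵢ; with 1/f = 1/dₒ + 1/dᵢ this gives W = w·(dₒ − f)/f.
W = 13.2 mm × (19600 − 2.3) / 2.3 = 13.2 × 8520.7391 ≈ 112473.757 mm = 112.474 m.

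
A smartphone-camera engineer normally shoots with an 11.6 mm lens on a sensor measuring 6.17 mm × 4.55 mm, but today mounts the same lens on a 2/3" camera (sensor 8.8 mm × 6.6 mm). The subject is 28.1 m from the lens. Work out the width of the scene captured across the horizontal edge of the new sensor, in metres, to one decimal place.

21.3 m

The focal length stays 11.6 mm; the relevant sensor dimension is now w = 8.8 mm. Object distance dₒ = 28.1 m = 28100 mm.
Thin-lens field width W = w·(dₒ − f)/f = 8.8 × (28100 − 11.6)/11.6 ≈ 21308.441 mm = 21.3084 m.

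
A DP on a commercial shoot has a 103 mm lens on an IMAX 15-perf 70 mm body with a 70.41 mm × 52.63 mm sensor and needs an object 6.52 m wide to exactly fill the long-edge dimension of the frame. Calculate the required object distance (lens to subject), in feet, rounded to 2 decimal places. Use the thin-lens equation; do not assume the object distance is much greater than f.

31.63 ft

W: 6.52 m = 6520 mm.
Magnification m = w/W = dᵢ/dₒ; combined with 1/f = 1/dₒ + 1/dᵢ this gives dₒ = f·(1 + W/w).
dₒ = 103 mm × (1 + 6520/70.41) = 103 × 93.6005 ≈ 9640.850 mm = 9640.850/304.8 ft = 31.6301 ft.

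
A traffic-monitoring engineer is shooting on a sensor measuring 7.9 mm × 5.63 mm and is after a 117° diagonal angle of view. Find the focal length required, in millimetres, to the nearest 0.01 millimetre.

2.97 mm

Sensor diagonal = √(7.9² + 5.63²) = √94.1069 ≈ 9.7009 mm.
From α = 2·arctan(d/2f) we get f = d / (2·tan(α/2)).
With d = 9.7009 mm and α/2 = 58.5°, tan(α/2) ≈ 1.63185, so f ≈ 9.7009 / 3.26370 ≈ 2.9724 mm.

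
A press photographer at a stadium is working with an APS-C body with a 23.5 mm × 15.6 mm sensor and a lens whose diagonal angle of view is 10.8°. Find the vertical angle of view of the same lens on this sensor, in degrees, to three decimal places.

Sensor diagonal = √(23.5² + 15.6²) = √795.6100 ≈ 28.2066 mm.
From the diagonal AOV: f = 28.2066 / (2·tan(5.4°)) = 28.2066 / 0.18906 ≈ 149.1971 mm.
Vertical AOV = 2·arctan(15.6 / (2 × 149.1971)) = 2·arctan(0.05228) ≈ 5.9854°.

5.985°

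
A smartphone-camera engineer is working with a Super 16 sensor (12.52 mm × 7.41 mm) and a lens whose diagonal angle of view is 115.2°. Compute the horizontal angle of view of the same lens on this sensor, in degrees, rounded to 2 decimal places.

Sensor diagonal = √(12.52² + 7.41²) = √211.6585 ≈ 14.5485 mm.
From the diagonal AOV: f = 14.5485 / (2·tan(57.6°)) = 14.5485 / 3.15150 ≈ 4.6164 mm.
Horizontal AOV = 2·arctan(12.52 / (2 × 4.6164)) = 2·arctan(1.35604) ≈ 107.1869°.

107.19°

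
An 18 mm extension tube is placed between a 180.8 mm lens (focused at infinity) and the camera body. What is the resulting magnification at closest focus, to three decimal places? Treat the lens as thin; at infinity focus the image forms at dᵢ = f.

0.100×

The tube moves the image plane from f to f + e, so dᵢ = 180.8 + 18 = 198.8 mm. Focus is achieved when 1/f = 1/dₒ + 1/dᵢ, giving dₒ = 1/(1/f − 1/(f+e)).
Magnification m = dᵢ/dₒ = (f+e)·(1/f − 1/(f+e)) = e/f = 18/180.8 ≈ 0.0996.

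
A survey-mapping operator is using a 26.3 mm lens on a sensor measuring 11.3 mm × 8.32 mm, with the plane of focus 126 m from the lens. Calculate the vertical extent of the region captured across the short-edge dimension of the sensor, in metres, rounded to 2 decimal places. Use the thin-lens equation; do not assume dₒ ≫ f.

dₒ: 126 m = 126000 mm.
Similar triangles through the lens centre give W/dₒ = h/dᵢ; with 1/f = 1/dₒ + 1/dᵢ this gives W = h·(dₒ − f)/f.
W = 8.32 mm × (126000 − 26.3) / 26.3 = 8.32 × 4789.8745 ≈ 39851.756 mm = 39.8518 m.

39.85 m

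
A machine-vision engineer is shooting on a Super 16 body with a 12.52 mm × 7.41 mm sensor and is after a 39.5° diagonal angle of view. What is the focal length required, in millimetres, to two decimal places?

Sensor diagonal = √(12.52² + 7.41²) = √211.6585 ≈ 14.5485 mm.
From α = 2·arctan(d/2f) we get f = d / (2·tan(α/2)).
With d = 14.5485 mm and α/2 = 19.75°, tan(α/2) ≈ 0.35904, so f ≈ 14.5485 / 0.71807 ≈ 20.2604 mm.

20.26 mm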